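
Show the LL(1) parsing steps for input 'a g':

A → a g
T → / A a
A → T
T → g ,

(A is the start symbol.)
LL(1) parsing maintains a stack (initially the start symbol over $) and the input. At each step: if the stack top is a terminal, match it against the current input token; if it is a non-terminal N, replace it with the RHS of M[N, lookahead] (the unique production whose predict set contains the lookahead).

Stack is shown with the top on the left.

Stack  Input  Action
--------------------
A $    a g $  output A → a g
a g $  a g $  match 'a'
g $    g $    match 'g'
$      $      accept

The string is accepted.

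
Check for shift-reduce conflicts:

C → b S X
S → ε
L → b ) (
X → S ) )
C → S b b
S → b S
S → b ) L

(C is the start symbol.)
A shift-reduce conflict occurs when an LR(0) state has both:
  - a complete (reduce) item [A → α .] (dot at the end), and
  - a shift item [B → β . c γ] (dot before a terminal).

Augment with C' → C and build the canonical LR(0) collection (I0 = CLOSURE({[C' → . C]}), then GOTO on every symbol after a dot until no new states appear). It has 18 states:
  I0: { [C → . S b b], [C → . b S X], [C' → . C], [S → . b ) L], [S → . b S], [S → .] }  — shift, reduce
  I1: { [C' → C .] }  — accept
  I2: { [C → S . b b] }  — shift
  I3: { [C → b . S X], [S → . b ) L], [S → . b S], [S → .], [S → b . ) L], [S → b . S] }  — shift, reduce
  I4: { [L → . b ) (], [S → b ) . L] }  — shift
  I5: { [C → b S . X], [S → . b ) L], [S → . b S], [S → .], [S → b S .], [X → . S ) )] }  — shift, 2 reduces
  I6: { [S → . b ) L], [S → . b S], [S → .], [S → b . ) L], [S → b . S] }  — shift, reduce
  I7: { [S → b S .] }  — reduce
  I8: { [X → S . ) )] }  — shift
  I9: { [C → b S X .] }  — reduce
  I10: { [X → S ) . )] }  — shift
  I11: { [X → S ) ) .] }  — reduce
  I12: { [S → b ) L .] }  — reduce
  I13: { [L → b . ) (] }  — shift
  I14: { [L → b ) . (] }  — shift
  I15: { [L → b ) ( .] }  — reduce
  I16: { [C → S b . b] }  — shift
  I17: { [C → S b b .] }  — reduce

I0 contains reduce item [S → .] and shift items [C → . b S X], [S → . b ) L], [S → . b S] — shift-reduce conflict.
I3 contains reduce item [S → .] and shift items [S → . b ) L], [S → b . ) L], [S → . b S] — shift-reduce conflict.
I5 contains reduce items [S → .], [S → b S .] and shift items [S → . b ) L], [S → . b S] — shift-reduce conflict.
I6 contains reduce item [S → .] and shift items [S → . b ) L], [S → b . ) L], [S → . b S] — shift-reduce conflict.

Answer: Yes — I0: [S → .] vs [C → . b S X]; I3: [S → .] vs [S → . b ) L]; I5: [S → .] vs [S → . b ) L]; I6: [S → .] vs [S → . b ) L]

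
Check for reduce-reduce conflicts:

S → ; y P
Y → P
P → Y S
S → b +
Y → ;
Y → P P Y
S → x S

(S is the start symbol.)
Yes — I9: [S → ; y P .] vs [Y → P .]

A reduce-reduce conflict occurs when an LR(0) state has two complete items [A → α .] and [B → β .] — both call for a reduction, and with no lookahead the parser cannot choose between them.

Augment with S' → S and build the canonical LR(0) collection (I0 = CLOSURE({[S' → . S]}), then GOTO on every symbol after a dot until no new states appear). It has 14 states:
  I0: { [S → . ; y P], [S → . b +], [S → . x S], [S' → . S] }  — shift
  I1: { [S → ; . y P] }  — shift
  I2: { [S' → S .] }  — accept
  I3: { [S → b . +] }  — shift
  I4: { [S → . ; y P], [S → . b +], [S → . x S], [S → x . S] }  — shift
  I5: { [S → x S .] }  — reduce
  I6: { [S → b + .] }  — reduce
  I7: { [P → . Y S], [S → ; y . P], [Y → . ;], [Y → . P P Y], [Y → . P] }  — shift
  I8: { [Y → ; .] }  — reduce
  I9: { [P → . Y S], [S → ; y P .], [Y → . ;], [Y → . P P Y], [Y → . P], [Y → P . P Y], [Y → P .] }  — shift, 2 reduces
  I10: { [P → Y . S], [S → . ; y P], [S → . b +], [S → . x S] }  — shift
  I11: { [P → Y S .] }  — reduce
  I12: { [P → . Y S], [Y → . ;], [Y → . P P Y], [Y → . P], [Y → P . P Y], [Y → P .], [Y → P P . Y] }  — shift, reduce
  I13: { [P → Y . S], [S → . ; y P], [S → . b +], [S → . x S], [Y → P P Y .] }  — shift, reduce

I9 contains complete items [S → ; y P .], [Y → P .] — reduce-reduce conflict.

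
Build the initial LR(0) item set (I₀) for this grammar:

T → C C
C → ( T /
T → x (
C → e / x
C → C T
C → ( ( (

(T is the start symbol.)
First, augment the grammar with T' → T
I₀ = CLOSURE({ [T' → . T] }):
  [T' → . T] has the dot before T: add [T → . C C], [T → . x (]
  [T → . C C] has the dot before C: add [C → . ( T /], [C → . e / x], [C → . C T], [C → . ( ( (]
No further items can be added.

I₀ = { [C → . ( ( (], [C → . ( T /], [C → . C T], [C → . e / x], [T → . C C], [T → . x (], [T' → . T] }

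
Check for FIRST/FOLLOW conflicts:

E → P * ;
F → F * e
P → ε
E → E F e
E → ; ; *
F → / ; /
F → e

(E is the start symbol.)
Nullable non-terminals: P.
P has a nullable alternative but only one production, so nothing to check.

E, F have no nullable alternative, so no FIRST/FOLLOW check is needed there.

No FIRST/FOLLOW conflicts found.

Answer: No FIRST/FOLLOW conflicts.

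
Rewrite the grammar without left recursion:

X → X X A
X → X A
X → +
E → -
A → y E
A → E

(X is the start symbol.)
X → + X'
X' → X A X'
X' → A X'
X' → ε
E → -
A → y E
A → E

X is directly left-recursive. The standard transformation for
  A → A α₁ | ... | A α_m | β₁ | ... | β_n
is
  A  → β₁ A' | ... | β_n A'
  A' → α₁ A' | ... | α_m A' | ε

X → + becomes X → + X'
X → X X A becomes X' → X A X'
X → X A becomes X' → A X'
Add X' → ε

Productions for other non-terminals are unchanged:
  E → -
  A → y E
  A → E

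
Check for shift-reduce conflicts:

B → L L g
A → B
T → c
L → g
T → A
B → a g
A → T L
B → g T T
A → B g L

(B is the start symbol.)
A shift-reduce conflict occurs when an LR(0) state has both:
  - a complete (reduce) item [A → α .] (dot at the end), and
  - a shift item [B → β . c γ] (dot before a terminal).

Augment with B' → B and build the canonical LR(0) collection (I0 = CLOSURE({[B' → . B]}), then GOTO on every symbol after a dot until no new states appear). It has 18 states:
  I0: { [B → . L L g], [B → . a g], [B → . g T T], [B' → . B], [L → . g] }  — shift
  I1: { [B' → B .] }  — accept
  I2: { [B → L . L g], [L → . g] }  — shift
  I3: { [B → a . g] }  — shift
  I4: { [A → . B g L], [A → . B], [A → . T L], [B → . L L g], [B → . a g], [B → . g T T], [B → g . T T], [L → . g], [L → g .], [T → . A], [T → . c] }  — shift, reduce
  I5: { [T → A .] }  — reduce
  I6: { [A → B . g L], [A → B .] }  — shift, reduce
  I7: { [A → . B g L], [A → . B], [A → . T L], [A → T . L], [B → . L L g], [B → . a g], [B → . g T T], [B → g T . T], [L → . g], [T → . A], [T → . c] }  — shift
  I8: { [T → c .] }  — reduce
  I9: { [A → T L .], [B → L . L g], [L → . g] }  — shift, reduce
  I10: { [A → T . L], [B → g T T .], [L → . g] }  — shift, reduce
  I11: { [A → T L .] }  — reduce
  I12: { [L → g .] }  — reduce
  I13: { [B → L L . g] }  — shift
  I14: { [B → L L g .] }  — reduce
  I15: { [A → B g . L], [L → . g] }  — shift
  I16: { [A → B g L .] }  — reduce
  I17: { [B → a g .] }  — reduce

I4 contains reduce item [L → g .] and shift items [B → . a g], [B → . g T T], [L → . g], [T → . c] — shift-reduce conflict.
I6 contains reduce item [A → B .] and shift item [A → B . g L] — shift-reduce conflict.
I9 contains reduce item [A → T L .] and shift item [L → . g] — shift-reduce conflict.
I10 contains reduce item [B → g T T .] and shift item [L → . g] — shift-reduce conflict.

Answer: Yes — I4: [L → g .] vs [B → . a g]; I6: [A → B .] vs [A → B . g L]; I9: [A → T L .] vs [L → . g]; I10: [B → g T T .] vs [L → . g]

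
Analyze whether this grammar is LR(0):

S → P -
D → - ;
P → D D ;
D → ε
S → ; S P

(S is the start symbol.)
Augment with S' → S and build the canonical LR(0) collection (I0 = CLOSURE({[S' → . S]}), then GOTO on every symbol after a dot until no new states appear). It has 12 states:
  I0: { [D → . - ;], [D → .], [P → . D D ;], [S → . ; S P], [S → . P -], [S' → . S] }  — shift, reduce
  I1: { [D → - . ;] }  — shift
  I2: { [D → . - ;], [D → .], [P → . D D ;], [S → . ; S P], [S → . P -], [S → ; . S P] }  — shift, reduce
  I3: { [D → . - ;], [D → .], [P → D . D ;] }  — shift, reduce
  I4: { [S → P . -] }  — shift
  I5: { [S' → S .] }  — accept
  I6: { [S → P - .] }  — reduce
  I7: { [P → D D . ;] }  — shift
  I8: { [P → D D ; .] }  — reduce
  I9: { [D → . - ;], [D → .], [P → . D D ;], [S → ; S . P] }  — shift, reduce
  I10: { [S → ; S P .] }  — reduce
  I11: { [D → - ; .] }  — reduce

Conflict in state I0:
  Shift-reduce conflict between [D → .] and [D → . - ;]
So the grammar is NOT LR(0).

Answer: No. Shift-reduce conflict between [D → .] and [D → . - ;]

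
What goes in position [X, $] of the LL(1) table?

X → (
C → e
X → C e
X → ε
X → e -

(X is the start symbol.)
To find M[X, $], we find productions for X where $ is in the predict set (PREDICT(N → α) = (FIRST(α) \ {ε}) ∪ (FOLLOW(N) if α ⇒* ε)).

Relevant sets:
  FIRST(C) = { 'e' }
  FOLLOW(X) = { $ }

X → (: PREDICT = { '(' }
X → C e: PREDICT = { 'e' }
X → ε: PREDICT = { $ }
  $ is in predict set, so this production goes in M[X, $]
X → e -: PREDICT = { 'e' }

M[X, $] = X → ε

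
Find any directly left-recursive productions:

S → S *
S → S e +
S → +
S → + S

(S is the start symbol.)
Yes, S is left-recursive

S → S *: LEFT RECURSIVE (starts with S)
S → S e +: LEFT RECURSIVE (starts with S)
S → +: starts with '+'
S → + S: starts with '+'

The grammar has direct left recursion on: S.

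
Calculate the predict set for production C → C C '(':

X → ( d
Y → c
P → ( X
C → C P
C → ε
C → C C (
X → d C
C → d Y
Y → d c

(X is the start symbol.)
PREDICT(C → C C '(') = (FIRST(RHS) \ {ε}) ∪ (FOLLOW(C) if ε ∈ FIRST(RHS), i.e. RHS ⇒* ε)
FIRST(C) = { '(', 'd', ε }
FIRST(C C '(') = { '(', 'd' }
ε ∉ FIRST(C C '('), so FOLLOW(C) is not added.
PREDICT(C → C C '(') = { '(', 'd' }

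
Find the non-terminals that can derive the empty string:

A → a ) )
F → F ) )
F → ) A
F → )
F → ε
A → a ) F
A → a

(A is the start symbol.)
A non-terminal is nullable if it can derive ε (the empty string): either it has an ε-production, or it has a production whose right-hand side consists entirely of nullable non-terminals.

ε-productions: F → ε
So F is immediately nullable.
No further non-terminal can be added: every production for the remaining non-terminals contains a terminal or a non-nullable non-terminal.
Nullable = { 'F' }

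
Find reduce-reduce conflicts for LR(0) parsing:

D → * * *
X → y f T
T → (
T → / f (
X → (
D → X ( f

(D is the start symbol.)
A reduce-reduce conflict occurs when an LR(0) state has two complete items [A → α .] and [B → β .] — both call for a reduction, and with no lookahead the parser cannot choose between them.

Augment with D' → D and build the canonical LR(0) collection (I0 = CLOSURE({[D' → . D]}), then GOTO on every symbol after a dot until no new states appear). It has 16 states:
  I0: { [D → . * * *], [D → . X ( f], [D' → . D], [X → . (], [X → . y f T] }  — shift
  I1: { [X → ( .] }  — reduce
  I2: { [D → * . * *] }  — shift
  I3: { [D' → D .] }  — accept
  I4: { [D → X . ( f] }  — shift
  I5: { [X → y . f T] }  — shift
  I6: { [T → . (], [T → . / f (], [X → y f . T] }  — shift
  I7: { [T → ( .] }  — reduce
  I8: { [T → / . f (] }  — shift
  I9: { [X → y f T .] }  — reduce
  I10: { [T → / f . (] }  — shift
  I11: { [T → / f ( .] }  — reduce
  I12: { [D → X ( . f] }  — shift
  I13: { [D → X ( f .] }  — reduce
  I14: { [D → * * . *] }  — shift
  I15: { [D → * * * .] }  — reduce

No state contains more than one complete item.

Answer: No reduce-reduce conflicts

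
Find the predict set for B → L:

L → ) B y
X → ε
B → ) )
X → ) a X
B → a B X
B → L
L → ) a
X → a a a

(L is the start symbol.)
{ ')' }

PREDICT(B → L) = (FIRST(RHS) \ {ε}) ∪ (FOLLOW(B) if ε ∈ FIRST(RHS), i.e. RHS ⇒* ε)
FIRST(L) = { ')' }
FIRST(L) = { ')' }
ε ∉ FIRST(L), so FOLLOW(B) is not added.
PREDICT(B → L) = { ')' }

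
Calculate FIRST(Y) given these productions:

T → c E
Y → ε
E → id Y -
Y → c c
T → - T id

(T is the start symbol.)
To compute FIRST(Y), examine every production with Y on the left-hand side, reading each right-hand side left to right until a non-nullable symbol is reached.

From Y → ε:
  - ε-production, so ε ∈ FIRST(Y)
From Y → c c:
  - c is a terminal: add 'c' and stop

Collecting: FIRST(Y) = { 'c', ε }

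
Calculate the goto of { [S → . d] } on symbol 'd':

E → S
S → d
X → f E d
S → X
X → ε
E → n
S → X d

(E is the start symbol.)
{ [S → d .] }

GOTO(I, 'd') = CLOSURE({ [A → αX.β] : [A → α.Xβ] ∈ I, X = 'd' })

Items with dot before 'd', with the dot advanced:
  [S → . d] → [S → d .]
Closure adds nothing (no advanced item has the dot before a non-terminal).

GOTO = { [S → d .] }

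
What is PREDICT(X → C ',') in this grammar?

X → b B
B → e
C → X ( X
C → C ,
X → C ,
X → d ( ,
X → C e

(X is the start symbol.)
PREDICT(X → C ',') = (FIRST(RHS) \ {ε}) ∪ (FOLLOW(X) if ε ∈ FIRST(RHS), i.e. RHS ⇒* ε)
FIRST(C) = { 'b', 'd' }
FIRST(C ',') = { 'b', 'd' }
ε ∉ FIRST(C ','), so FOLLOW(X) is not added.
PREDICT(X → C ',') = { 'b', 'd' }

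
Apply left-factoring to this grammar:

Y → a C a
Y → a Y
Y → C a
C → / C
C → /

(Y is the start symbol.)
Y → a Y'
Y' → C a
Y' → Y
Y → C a
C → / C'
C' → C
C' → ε

Left-factoring transforms A → αβ₁ | αβ₂ into A → αA' and A' → β₁ | β₂
(α is the longest common prefix among the alternatives). Repeat until
no nonterminal has two alternatives with a common prefix.

Round 1: Y has alternatives sharing prefix 'a'. Introduce Y': Y → a Y'
  Add: Y' → C a
  Add: Y' → Y

Round 2: C has alternatives sharing prefix '/'. Introduce C': C → / C'
  Add: C' → C
  Add: C' → ε

No remaining common prefixes — done.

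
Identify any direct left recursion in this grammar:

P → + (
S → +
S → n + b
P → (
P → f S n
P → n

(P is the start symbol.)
No direct left recursion

Direct left recursion occurs when N → N α for some non-terminal N (the right-hand side begins with the left-hand side itself).

P → + (: starts with '+'
S → +: starts with '+'
S → n + b: starts with n
P → (: starts with '('
P → f S n: starts with f
P → n: starts with n

No direct left recursion found.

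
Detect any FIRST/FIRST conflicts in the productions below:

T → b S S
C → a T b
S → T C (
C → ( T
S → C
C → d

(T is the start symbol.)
A FIRST/FIRST conflict occurs when two productions N → α and N → β for the same non-terminal have FIRST(α) ∩ FIRST(β) ≠ ∅ (with ε ∈ FIRST of a nullable right-hand side, so two nullable alternatives also conflict).

FIRST sets of the non-terminals at (or reachable through a nullable prefix from) the front of some alternative:
  FIRST(T) = { 'b' }
  FIRST(C) = { '(', 'a', 'd' }

Productions for C:
  C → a T b: FIRST = { 'a' }
  C → ( T: FIRST = { '(' }
  C → d: FIRST = { 'd' }
Productions for S:
  S → T C (: FIRST = { 'b' }
  S → C: FIRST = { '(', 'a', 'd' }
T has only one production, so no FIRST/FIRST conflict is possible there.

All alternatives of each non-terminal have pairwise disjoint FIRST sets.

Answer: No FIRST/FIRST conflicts.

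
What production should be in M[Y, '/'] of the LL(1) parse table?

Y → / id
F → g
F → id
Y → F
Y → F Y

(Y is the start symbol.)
Y → / id

To find M[Y, '/'], we find productions for Y where '/' is in the predict set (PREDICT(N → α) = (FIRST(α) \ {ε}) ∪ (FOLLOW(N) if α ⇒* ε)).

Relevant sets:
  FIRST(F) = { 'g', 'id' }

Y → / id: PREDICT = { '/' }
  '/' is in predict set, so this production goes in M[Y, '/']
Y → F: PREDICT = { 'g', 'id' }
Y → F Y: PREDICT = { 'g', 'id' }

M[Y, '/'] = Y → / id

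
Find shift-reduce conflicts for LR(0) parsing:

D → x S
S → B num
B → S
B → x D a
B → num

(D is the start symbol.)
Augment with D' → D and build the canonical LR(0) collection (I0 = CLOSURE({[D' → . D]}), then GOTO on every symbol after a dot until no new states appear). It has 10 states:
  I0: { [D → . x S], [D' → . D] }  — shift
  I1: { [D' → D .] }  — accept
  I2: { [B → . S], [B → . num], [B → . x D a], [D → x . S], [S → . B num] }  — shift
  I3: { [S → B . num] }  — shift
  I4: { [B → S .], [D → x S .] }  — 2 reduces
  I5: { [B → num .] }  — reduce
  I6: { [B → x . D a], [D → . x S] }  — shift
  I7: { [B → x D . a] }  — shift
  I8: { [B → x D a .] }  — reduce
  I9: { [S → B num .] }  — reduce

No state contains both a complete item and a shift item.

Answer: No shift-reduce conflicts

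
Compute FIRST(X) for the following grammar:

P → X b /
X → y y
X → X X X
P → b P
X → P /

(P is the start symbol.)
{ 'b', 'y' }

To compute FIRST(X), examine every production with X on the left-hand side, reading each right-hand side left to right until a non-nullable symbol is reached.

FIRST sets of the other non-terminals involved (by the same procedure, iterated to a fixed point):
  FIRST(P) = { 'b', 'y' }

From X → y y:
  - y is a terminal: add 'y' and stop
From X → X X X:
  - X is the symbol being defined: contributes nothing new
    X is not nullable, so stop
From X → P /:
  - P is a non-terminal: add FIRST(P) \ {ε} = { 'b', 'y' }
    P is not nullable, so stop

Collecting: FIRST(X) = { 'b', 'y' }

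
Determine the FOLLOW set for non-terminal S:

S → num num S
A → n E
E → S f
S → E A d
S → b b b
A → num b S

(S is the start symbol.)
{ $, 'd', 'f' }

To compute FOLLOW(S), find every occurrence of S on a right-hand side N → α S β: add FIRST(β) \ {ε}, and if β is empty or nullable also add FOLLOW(N). Iterate to a fixed point.

S is the start symbol, so $ ∈ FOLLOW(S).
In S → num num S: S is at the end; this adds FOLLOW(S) to itself — nothing new
In E → S f: S is followed by f, add FIRST(f) \ {ε} = { 'f' }
In A → num b S: S is at the end, add FOLLOW(A)

The FOLLOW sets referred to above (computed the same way, to a fixed point):
  FOLLOW(A) = { 'd' }

Taking the union: FOLLOW(S) = { $, 'd', 'f' }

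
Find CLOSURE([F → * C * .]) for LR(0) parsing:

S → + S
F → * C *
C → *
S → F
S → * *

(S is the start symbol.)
{ [F → * C * .] }

Start with: [F → * C * .]
The dot is at the end, so nothing is added.

CLOSURE = { [F → * C * .] }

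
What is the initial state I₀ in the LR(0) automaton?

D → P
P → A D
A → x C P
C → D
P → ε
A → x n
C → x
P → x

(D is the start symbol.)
{ [A → . x C P], [A → . x n], [D → . P], [D' → . D], [P → . A D], [P → . x], [P → .] }

First, augment the grammar with D' → D
I₀ = CLOSURE({ [D' → . D] }):
  [D' → . D] has the dot before D: add [D → . P]
  [D → . P] has the dot before P: add [P → . A D], [P → .], [P → . x]
  [P → . A D] has the dot before A: add [A → . x C P], [A → . x n]
No further items can be added.

I₀ = { [A → . x C P], [A → . x n], [D → . P], [D' → . D], [P → . A D], [P → . x], [P → .] }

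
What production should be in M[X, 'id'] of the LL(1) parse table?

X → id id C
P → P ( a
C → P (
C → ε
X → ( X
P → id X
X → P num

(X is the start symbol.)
To find M[X, 'id'], we find productions for X where 'id' is in the predict set (PREDICT(N → α) = (FIRST(α) \ {ε}) ∪ (FOLLOW(N) if α ⇒* ε)).

Relevant sets:
  FIRST(P) = { 'id' }

X → id id C: PREDICT = { 'id' }
  'id' is in predict set, so this production goes in M[X, 'id']
X → ( X: PREDICT = { '(' }
X → P num: PREDICT = { 'id' }
  'id' is in predict set, so this production goes in M[X, 'id']

M[X, 'id'] = X → id id C, X → P num  (a multiply-defined cell — the grammar is not LL(1))

Answer: X → id id C, X → P num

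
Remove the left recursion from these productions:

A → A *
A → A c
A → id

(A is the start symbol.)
A is directly left-recursive. The standard transformation for
  A → A α₁ | ... | A α_m | β₁ | ... | β_n
is
  A  → β₁ A' | ... | β_n A'
  A' → α₁ A' | ... | α_m A' | ε

A → id becomes A → id A'
A → A * becomes A' → * A'
A → A c becomes A' → c A'
Add A' → ε

Resulting grammar:
A → id A'
A' → * A'
A' → c A'
A' → ε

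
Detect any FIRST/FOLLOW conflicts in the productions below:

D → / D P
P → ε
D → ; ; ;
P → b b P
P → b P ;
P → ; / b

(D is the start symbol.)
A FIRST/FOLLOW conflict occurs when a non-terminal N has a nullable alternative N → β (β ⇒* ε) and another alternative N → α with FIRST(α) ∩ FOLLOW(N) ≠ ∅: on such a lookahead the parser cannot decide between expanding α and letting N vanish via β.

Nullable non-terminals: P.

P: nullable alternative(s) P → ε; FOLLOW(P) = { $, ';', 'b' }
  P → ε: FIRST \ {ε} = { } — this is the only nullable alternative, skip
  P → b b P: FIRST \ {ε} = { 'b' } — overlaps FOLLOW(P) on { 'b' }: CONFLICT
  P → b P ;: FIRST \ {ε} = { 'b' } — overlaps FOLLOW(P) on { 'b' }: CONFLICT
  P → ; / b: FIRST \ {ε} = { ';' } — overlaps FOLLOW(P) on { ';' }: CONFLICT

D has no nullable alternative, so no FIRST/FOLLOW check is needed there.

So the grammar has 3 FIRST/FOLLOW conflicts (marked CONFLICT above).

Answer: Yes. P → b b P with FOLLOW(P) on { 'b' }; P → b P ';' with FOLLOW(P) on { 'b' }; P → ';' '/' b with FOLLOW(P) on { ';' }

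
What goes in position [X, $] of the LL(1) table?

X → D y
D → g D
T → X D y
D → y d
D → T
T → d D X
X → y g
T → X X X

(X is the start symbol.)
Empty (error entry)

To find M[X, $], we find productions for X where $ is in the predict set (PREDICT(N → α) = (FIRST(α) \ {ε}) ∪ (FOLLOW(N) if α ⇒* ε)).

Relevant sets:
  FIRST(D) = { 'd', 'g', 'y' }

X → D y: PREDICT = { 'd', 'g', 'y' }
X → y g: PREDICT = { 'y' }

M[X, $] is empty (no production applies)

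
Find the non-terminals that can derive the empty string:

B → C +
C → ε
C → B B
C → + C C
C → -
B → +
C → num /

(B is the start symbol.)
ε-productions: C → ε
So C is immediately nullable.
No further non-terminal can be added: every production for the remaining non-terminals contains a terminal or a non-nullable non-terminal.
Nullable = { 'C' }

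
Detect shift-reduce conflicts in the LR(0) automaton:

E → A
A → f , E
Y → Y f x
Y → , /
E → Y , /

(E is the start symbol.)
No shift-reduce conflicts

A shift-reduce conflict occurs when an LR(0) state has both:
  - a complete (reduce) item [A → α .] (dot at the end), and
  - a shift item [B → β . c γ] (dot before a terminal).

Augment with E' → E and build the canonical LR(0) collection (I0 = CLOSURE({[E' → . E]}), then GOTO on every symbol after a dot until no new states appear). It has 13 states:
  I0: { [A → . f , E], [E → . A], [E → . Y , /], [E' → . E], [Y → . , /], [Y → . Y f x] }  — shift
  I1: { [Y → , . /] }  — shift
  I2: { [E → A .] }  — reduce
  I3: { [E' → E .] }  — accept
  I4: { [E → Y . , /], [Y → Y . f x] }  — shift
  I5: { [A → f . , E] }  — shift
  I6: { [A → . f , E], [A → f , . E], [E → . A], [E → . Y , /], [Y → . , /], [Y → . Y f x] }  — shift
  I7: { [A → f , E .] }  — reduce
  I8: { [E → Y , . /] }  — shift
  I9: { [Y → Y f . x] }  — shift
  I10: { [Y → Y f x .] }  — reduce
  I11: { [E → Y , / .] }  — reduce
  I12: { [Y → , / .] }  — reduce

No state contains both a complete item and a shift item.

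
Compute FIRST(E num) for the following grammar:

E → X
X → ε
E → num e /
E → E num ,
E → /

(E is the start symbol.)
{ '/', 'num' }

FIRST sets of the non-terminals involved (from the grammar, by fixed-point iteration):
  FIRST(E) = { '/', 'num', ε }

To compute FIRST(E num), process the symbols left to right:
Symbol E is a non-terminal. Add FIRST(E) \ {ε} = { '/', 'num' }
E is nullable (ε ∈ FIRST(E)), continue to the next symbol.
Symbol num is a terminal. Add 'num' and stop.
FIRST(E num) = { '/', 'num' }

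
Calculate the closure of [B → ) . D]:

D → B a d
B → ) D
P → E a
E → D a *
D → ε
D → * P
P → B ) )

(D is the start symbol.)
To compute CLOSURE, for each item [A → α.Bβ] where B is a non-terminal, add [B → .γ] for all productions B → γ; repeat for the newly added items until nothing changes.

Start with: [B → ) . D]
  [B → ) . D] has the dot before D: add [D → . B a d], [D → .], [D → . * P]
  [D → . B a d] has the dot before B: add [B → . ) D]
No further items can be added.

CLOSURE = { [B → ) . D], [B → . ) D], [D → . * P], [D → . B a d], [D → .] }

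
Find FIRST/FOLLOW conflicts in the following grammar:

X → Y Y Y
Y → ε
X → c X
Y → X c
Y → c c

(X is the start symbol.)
Nullable non-terminals: X, Y.
FIRST sets used below: FIRST(Y) = { 'c', ε }, FIRST(X) = { 'c', ε }

X: nullable alternative(s) X → Y Y Y; FOLLOW(X) = { $, 'c' }
  X → Y Y Y: FIRST \ {ε} = { 'c' } — this is the only nullable alternative, skip
  X → c X: FIRST \ {ε} = { 'c' } — overlaps FOLLOW(X) on { 'c' }: CONFLICT

Y: nullable alternative(s) Y → ε; FOLLOW(Y) = { $, 'c' }
  Y → ε: FIRST \ {ε} = { } — this is the only nullable alternative, skip
  Y → X c: FIRST \ {ε} = { 'c' } — overlaps FOLLOW(Y) on { 'c' }: CONFLICT
  Y → c c: FIRST \ {ε} = { 'c' } — overlaps FOLLOW(Y) on { 'c' }: CONFLICT

So the grammar has 3 FIRST/FOLLOW conflicts (marked CONFLICT above).

Answer: Yes. X → c X with FOLLOW(X) on { 'c' }; Y → X c with FOLLOW(Y) on { 'c' }; Y → c c with FOLLOW(Y) on { 'c' }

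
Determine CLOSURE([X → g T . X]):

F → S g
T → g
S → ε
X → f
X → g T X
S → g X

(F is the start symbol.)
{ [X → . f], [X → . g T X], [X → g T . X] }

To compute CLOSURE, for each item [A → α.Bβ] where B is a non-terminal, add [B → .γ] for all productions B → γ; repeat for the newly added items until nothing changes.

Start with: [X → g T . X]
  [X → g T . X] has the dot before X: add [X → . f], [X → . g T X]
No further items can be added.

CLOSURE = { [X → . f], [X → . g T X], [X → g T . X] }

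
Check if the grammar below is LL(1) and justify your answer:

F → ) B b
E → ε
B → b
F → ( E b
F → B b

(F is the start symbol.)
Yes, the grammar is LL(1).

A grammar is LL(1) if for each non-terminal N with multiple productions, the predict sets of those productions are pairwise disjoint, where PREDICT(N → α) = (FIRST(α) \ {ε}) ∪ (FOLLOW(N) if α ⇒* ε).

Relevant sets:
  FIRST(B) = { 'b' }

For F:
  PREDICT(F → ')' B b) = { ')' }
  PREDICT(F → '(' E b) = { '(' }
  PREDICT(F → B b) = { 'b' }
E, B have a single production, so nothing to check there.

All predict sets are disjoint. The grammar IS LL(1).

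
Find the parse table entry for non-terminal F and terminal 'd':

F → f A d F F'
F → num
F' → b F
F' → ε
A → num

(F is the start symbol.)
Empty (error entry)

To find M[F, 'd'], we find productions for F where 'd' is in the predict set (PREDICT(N → α) = (FIRST(α) \ {ε}) ∪ (FOLLOW(N) if α ⇒* ε)).

F → f A d F F': PREDICT = { 'f' }
F → num: PREDICT = { 'num' }

M[F, 'd'] is empty (no production applies)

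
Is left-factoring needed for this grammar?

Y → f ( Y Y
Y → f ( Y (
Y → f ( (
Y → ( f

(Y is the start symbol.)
Yes, Y has productions with common prefix 'f ('

Left-factoring is needed when two productions for the same non-terminal
share a common prefix on the right-hand side.

Productions for Y:
  Y → f ( Y Y
  Y → f ( Y (
  Y → f ( (
  Y → ( f

Found common prefix 'f (' in productions for Y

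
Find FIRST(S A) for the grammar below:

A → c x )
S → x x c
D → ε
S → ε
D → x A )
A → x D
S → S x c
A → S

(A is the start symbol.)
FIRST sets of the non-terminals involved (from the grammar, by fixed-point iteration):
  FIRST(S) = { 'x', ε }
  FIRST(A) = { 'c', 'x', ε }

To compute FIRST(S A), process the symbols left to right:
Symbol S is a non-terminal. Add FIRST(S) \ {ε} = { 'x' }
S is nullable (ε ∈ FIRST(S)), continue to the next symbol.
Symbol A is a non-terminal. Add FIRST(A) \ {ε} = { 'c', 'x' }
A is nullable (ε ∈ FIRST(A)), continue to the next symbol.
All symbols are nullable, so ε is in the result.
FIRST(S A) = { 'c', 'x', ε }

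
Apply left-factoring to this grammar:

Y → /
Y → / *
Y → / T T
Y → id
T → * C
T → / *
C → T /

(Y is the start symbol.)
Y → / Y'
Y' → ε
Y' → *
Y' → T T
Y → id
T → * C
T → / *
C → T /

Left-factoring transforms A → αβ₁ | αβ₂ into A → αA' and A' → β₁ | β₂
(α is the longest common prefix among the alternatives). Repeat until
no nonterminal has two alternatives with a common prefix.

Round 1: Y has alternatives sharing prefix '/'. Introduce Y': Y → / Y'
  Add: Y' → ε
  Add: Y' → *
  Add: Y' → T T

No remaining common prefixes — done.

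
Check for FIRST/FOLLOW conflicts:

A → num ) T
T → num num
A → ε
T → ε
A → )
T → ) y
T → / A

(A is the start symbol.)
A FIRST/FOLLOW conflict occurs when a non-terminal N has a nullable alternative N → β (β ⇒* ε) and another alternative N → α with FIRST(α) ∩ FOLLOW(N) ≠ ∅: on such a lookahead the parser cannot decide between expanding α and letting N vanish via β.

Nullable non-terminals: A, T.

A: nullable alternative(s) A → ε; FOLLOW(A) = { $ }
  A → num ) T: FIRST \ {ε} = { 'num' } — disjoint from FOLLOW(A)
  A → ε: FIRST \ {ε} = { } — this is the only nullable alternative, skip
  A → ): FIRST \ {ε} = { ')' } — disjoint from FOLLOW(A)

T: nullable alternative(s) T → ε; FOLLOW(T) = { $ }
  T → num num: FIRST \ {ε} = { 'num' } — disjoint from FOLLOW(T)
  T → ε: FIRST \ {ε} = { } — this is the only nullable alternative, skip
  T → ) y: FIRST \ {ε} = { ')' } — disjoint from FOLLOW(T)
  T → / A: FIRST \ {ε} = { '/' } — disjoint from FOLLOW(T)

No FIRST/FOLLOW conflicts found.

Answer: No FIRST/FOLLOW conflicts.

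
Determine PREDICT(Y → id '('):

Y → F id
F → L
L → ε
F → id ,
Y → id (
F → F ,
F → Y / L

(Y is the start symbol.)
PREDICT(Y → id '(') = (FIRST(RHS) \ {ε}) ∪ (FOLLOW(Y) if ε ∈ FIRST(RHS), i.e. RHS ⇒* ε)
FIRST(id '(') = { 'id' }
ε ∉ FIRST(id '('), so FOLLOW(Y) is not added.
PREDICT(Y → id '(') = { 'id' }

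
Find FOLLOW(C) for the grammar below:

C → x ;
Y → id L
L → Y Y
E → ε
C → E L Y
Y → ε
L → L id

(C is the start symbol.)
C is the start symbol, so $ ∈ FOLLOW(C).
C does not occur on any right-hand side.

Taking the union: FOLLOW(C) = { $ }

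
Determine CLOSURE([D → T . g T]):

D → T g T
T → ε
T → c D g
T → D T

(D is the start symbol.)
To compute CLOSURE, for each item [A → α.Bβ] where B is a non-terminal, add [B → .γ] for all productions B → γ; repeat for the newly added items until nothing changes.

Start with: [D → T . g T]
The dot precedes the terminal g, so nothing is added.

CLOSURE = { [D → T . g T] }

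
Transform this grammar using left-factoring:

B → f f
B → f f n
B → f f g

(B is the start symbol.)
Left-factoring transforms A → αβ₁ | αβ₂ into A → αA' and A' → β₁ | β₂
(α is the longest common prefix among the alternatives). Repeat until
no nonterminal has two alternatives with a common prefix.

Round 1: B has alternatives sharing prefix 'f f'. Introduce B': B → f f B'
  Add: B' → ε
  Add: B' → n
  Add: B' → g

No remaining common prefixes — done.

Resulting grammar:
B → f f B'
B' → ε
B' → n
B' → g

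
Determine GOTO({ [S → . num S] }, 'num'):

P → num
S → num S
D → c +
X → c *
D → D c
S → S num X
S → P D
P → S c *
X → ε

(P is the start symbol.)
GOTO(I, 'num') = CLOSURE({ [A → αX.β] : [A → α.Xβ] ∈ I, X = 'num' })

Items with dot before 'num', with the dot advanced:
  [S → . num S] → [S → num . S]
Closure of the advanced items:
  [S → num . S] has the dot before S: add [S → . num S], [S → . S num X], [S → . P D]
  [S → . P D] has the dot before P: add [P → . num], [P → . S c *]

GOTO = { [P → . S c *], [P → . num], [S → . P D], [S → . S num X], [S → . num S], [S → num . S] }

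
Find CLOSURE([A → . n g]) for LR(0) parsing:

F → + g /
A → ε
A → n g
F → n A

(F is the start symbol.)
Start with: [A → . n g]
The dot precedes the terminal n, so nothing is added.

CLOSURE = { [A → . n g] }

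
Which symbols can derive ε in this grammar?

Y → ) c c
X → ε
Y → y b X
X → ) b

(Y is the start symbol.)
A non-terminal is nullable if it can derive ε (the empty string): either it has an ε-production, or it has a production whose right-hand side consists entirely of nullable non-terminals.

ε-productions: X → ε
So X is immediately nullable.
No further non-terminal can be added: every production for the remaining non-terminals contains a terminal or a non-nullable non-terminal.
Nullable = { 'X' }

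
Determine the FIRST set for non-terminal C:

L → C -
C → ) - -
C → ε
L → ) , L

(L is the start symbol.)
To compute FIRST(C), examine every production with C on the left-hand side, reading each right-hand side left to right until a non-nullable symbol is reached.

From C → ) - -:
  - ')' is a terminal: add ')' and stop
From C → ε:
  - ε-production, so ε ∈ FIRST(C)

Collecting: FIRST(C) = { ')', ε }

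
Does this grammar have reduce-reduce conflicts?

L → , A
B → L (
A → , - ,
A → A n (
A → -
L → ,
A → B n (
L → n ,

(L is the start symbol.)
A reduce-reduce conflict occurs when an LR(0) state has two complete items [A → α .] and [B → β .] — both call for a reduction, and with no lookahead the parser cannot choose between them.

Augment with L' → L and build the canonical LR(0) collection (I0 = CLOSURE({[L' → . L]}), then GOTO on every symbol after a dot until no new states appear). It has 17 states:
  I0: { [L → . , A], [L → . ,], [L → . n ,], [L' → . L] }  — shift
  I1: { [A → . , - ,], [A → . -], [A → . A n (], [A → . B n (], [B → . L (], [L → , . A], [L → , .], [L → . , A], [L → . ,], [L → . n ,] }  — shift, reduce
  I2: { [L' → L .] }  — accept
  I3: { [L → n . ,] }  — shift
  I4: { [L → n , .] }  — reduce
  I5: { [A → , . - ,], [A → . , - ,], [A → . -], [A → . A n (], [A → . B n (], [B → . L (], [L → , . A], [L → , .], [L → . , A], [L → . ,], [L → . n ,] }  — shift, reduce
  I6: { [A → - .] }  — reduce
  I7: { [A → A . n (], [L → , A .] }  — shift, reduce
  I8: { [A → B . n (] }  — shift
  I9: { [B → L . (] }  — shift
  I10: { [B → L ( .] }  — reduce
  I11: { [A → B n . (] }  — shift
  I12: { [A → B n ( .] }  — reduce
  I13: { [A → A n . (] }  — shift
  I14: { [A → A n ( .] }  — reduce
  I15: { [A → , - . ,], [A → - .] }  — shift, reduce
  I16: { [A → , - , .] }  — reduce

No state contains more than one complete item.

Answer: No reduce-reduce conflicts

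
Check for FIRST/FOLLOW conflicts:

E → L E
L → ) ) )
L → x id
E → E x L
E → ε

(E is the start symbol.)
Yes. E → L E with FOLLOW(E) on { 'x' }; E → E x L with FOLLOW(E) on { 'x' }

A FIRST/FOLLOW conflict occurs when a non-terminal N has a nullable alternative N → β (β ⇒* ε) and another alternative N → α with FIRST(α) ∩ FOLLOW(N) ≠ ∅: on such a lookahead the parser cannot decide between expanding α and letting N vanish via β.

Nullable non-terminals: E.
FIRST sets used below: FIRST(L) = { ')', 'x' }, FIRST(E) = { ')', 'x', ε }

E: nullable alternative(s) E → ε; FOLLOW(E) = { $, 'x' }
  E → L E: FIRST \ {ε} = { ')', 'x' } — overlaps FOLLOW(E) on { 'x' }: CONFLICT
  E → E x L: FIRST \ {ε} = { ')', 'x' } — overlaps FOLLOW(E) on { 'x' }: CONFLICT
  E → ε: FIRST \ {ε} = { } — this is the only nullable alternative, skip

L has no nullable alternative, so no FIRST/FOLLOW check is needed there.

So the grammar has 2 FIRST/FOLLOW conflicts (marked CONFLICT above).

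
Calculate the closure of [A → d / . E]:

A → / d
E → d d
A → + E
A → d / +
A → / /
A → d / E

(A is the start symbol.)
{ [A → d / . E], [E → . d d] }

To compute CLOSURE, for each item [A → α.Bβ] where B is a non-terminal, add [B → .γ] for all productions B → γ; repeat for the newly added items until nothing changes.

Start with: [A → d / . E]
  [A → d / . E] has the dot before E: add [E → . d d]
No further items can be added.

CLOSURE = { [A → d / . E], [E → . d d] }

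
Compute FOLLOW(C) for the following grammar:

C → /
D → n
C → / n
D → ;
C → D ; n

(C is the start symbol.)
To compute FOLLOW(C), find every occurrence of C on a right-hand side N → α C β: add FIRST(β) \ {ε}, and if β is empty or nullable also add FOLLOW(N). Iterate to a fixed point.

C is the start symbol, so $ ∈ FOLLOW(C).
C does not occur on any right-hand side.

Taking the union: FOLLOW(C) = { $ }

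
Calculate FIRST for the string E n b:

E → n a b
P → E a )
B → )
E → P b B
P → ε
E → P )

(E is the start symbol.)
FIRST sets of the non-terminals involved (from the grammar, by fixed-point iteration):
  FIRST(E) = { ')', 'b', 'n' }

To compute FIRST(E n b), process the symbols left to right:
Symbol E is a non-terminal. Add FIRST(E) \ {ε} = { ')', 'b', 'n' }
E is not nullable (ε ∉ FIRST(E)), so stop here.
FIRST(E n b) = { ')', 'b', 'n' }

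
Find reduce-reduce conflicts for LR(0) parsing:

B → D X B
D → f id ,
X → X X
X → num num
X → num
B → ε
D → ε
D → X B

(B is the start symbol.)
A reduce-reduce conflict occurs when an LR(0) state has two complete items [A → α .] and [B → β .] — both call for a reduction, and with no lookahead the parser cannot choose between them.

Augment with B' → B and build the canonical LR(0) collection (I0 = CLOSURE({[B' → . B]}), then GOTO on every symbol after a dot until no new states appear). It has 13 states:
  I0: { [B → . D X B], [B → .], [B' → . B], [D → . X B], [D → . f id ,], [D → .], [X → . X X], [X → . num num], [X → . num] }  — shift, 2 reduces
  I1: { [B' → B .] }  — accept
  I2: { [B → D . X B], [X → . X X], [X → . num num], [X → . num] }  — shift
  I3: { [B → . D X B], [B → .], [D → . X B], [D → . f id ,], [D → .], [D → X . B], [X → . X X], [X → . num num], [X → . num], [X → X . X] }  — shift, 2 reduces
  I4: { [D → f . id ,] }  — shift
  I5: { [X → num . num], [X → num .] }  — shift, reduce
  I6: { [X → num num .] }  — reduce
  I7: { [D → f id . ,] }  — shift
  I8: { [D → f id , .] }  — reduce
  I9: { [D → X B .] }  — reduce
  I10: { [B → . D X B], [B → .], [D → . X B], [D → . f id ,], [D → .], [D → X . B], [X → . X X], [X → . num num], [X → . num], [X → X . X], [X → X X .] }  — shift, 3 reduces
  I11: { [B → . D X B], [B → .], [B → D X . B], [D → . X B], [D → . f id ,], [D → .], [X → . X X], [X → . num num], [X → . num], [X → X . X] }  — shift, 2 reduces
  I12: { [B → D X B .] }  — reduce

I0 contains complete items [B → .], [D → .] — reduce-reduce conflict.
I3 contains complete items [B → .], [D → .] — reduce-reduce conflict.
I10 contains complete items [B → .], [D → .], [X → X X .] — reduce-reduce conflict.
I11 contains complete items [B → .], [D → .] — reduce-reduce conflict.

Answer: Yes — I0: [B → .] vs [D → .]; I3: [B → .] vs [D → .]; I10: [B → .] vs [D → .]; I11: [B → .] vs [D → .]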